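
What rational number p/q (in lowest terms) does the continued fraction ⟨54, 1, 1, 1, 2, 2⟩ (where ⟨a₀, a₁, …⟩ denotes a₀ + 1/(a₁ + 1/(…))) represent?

1038/19

Compute successive convergents:
a_0 = 54: 54/1
a_1 = 1: 55/1
a_2 = 1: 109/2
a_3 = 1: 164/3
a_4 = 2: 437/8
a_5 = 2: 1038/19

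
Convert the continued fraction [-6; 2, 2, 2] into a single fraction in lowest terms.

-67/12

Use the convergent recurrence hₖ = aₖ·hₖ₋₁ + hₖ₋₂ (and likewise for the denominators kₖ):
a_0 = -6: -6/1
a_1 = 2: -11/2
a_2 = 2: -28/5
a_3 = 2: -67/12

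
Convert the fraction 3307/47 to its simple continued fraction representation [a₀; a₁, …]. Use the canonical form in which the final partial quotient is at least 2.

⌊3307/47⌋ = 70, remainder 17
⌊47/17⌋ = 2, remainder 13
⌊17/13⌋ = 1, remainder 4
⌊13/4⌋ = 3, remainder 1
⌊4/1⌋ = 4, remainder 0

[70; 2, 1, 3, 4]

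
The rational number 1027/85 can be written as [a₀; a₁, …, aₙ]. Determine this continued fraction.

[12; 12, 7]

1027 = 12·85 + 7, so a_0 = 12
85 = 12·7 + 1, so a_1 = 12
7 = 7·1 + 0, so a_2 = 7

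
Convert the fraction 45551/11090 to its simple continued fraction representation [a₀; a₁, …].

[4; 9, 3, 4, 1, 3, 9, 2]

45551 = 4·11090 + 1191, so a_0 = 4
11090 = 9·1191 + 371, so a_1 = 9
1191 = 3·371 + 78, so a_2 = 3
371 = 4·78 + 59, so a_3 = 4
78 = 1·59 + 19, so a_4 = 1
59 = 3·19 + 2, so a_5 = 3
19 = 9·2 + 1, so a_6 = 9
2 = 2·1 + 0, so a_7 = 2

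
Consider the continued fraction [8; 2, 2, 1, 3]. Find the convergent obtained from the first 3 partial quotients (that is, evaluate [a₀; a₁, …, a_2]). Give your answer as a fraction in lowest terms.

42/5

Start with 2.
2 + 1/(2/1) = 2 + 1/2 = 5/2
8 + 1/(5/2) = 8 + 2/5 = 42/5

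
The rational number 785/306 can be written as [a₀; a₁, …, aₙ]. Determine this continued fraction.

[2; 1, 1, 3, 3, 13]

Run the Euclidean algorithm, recording each quotient:
⌊785/306⌋ = 2, remainder 173
⌊306/173⌋ = 1, remainder 133
⌊173/133⌋ = 1, remainder 40
⌊133/40⌋ = 3, remainder 13
⌊40/13⌋ = 3, remainder 1
⌊13/1⌋ = 13, remainder 0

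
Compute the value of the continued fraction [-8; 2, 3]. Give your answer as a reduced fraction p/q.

Start with 3.
2 + 1/(3/1) = 2 + 1/3 = 7/3
-8 + 1/(7/3) = -8 + 3/7 = -53/7

-53/7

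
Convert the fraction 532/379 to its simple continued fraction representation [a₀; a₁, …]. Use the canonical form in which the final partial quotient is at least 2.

[1; 2, 2, 10, 2, 3]

532 = 1·379 + 153, so a_0 = 1
379 = 2·153 + 73, so a_1 = 2
153 = 2·73 + 7, so a_2 = 2
73 = 10·7 + 3, so a_3 = 10
7 = 2·3 + 1, so a_4 = 2
3 = 3·1 + 0, so a_5 = 3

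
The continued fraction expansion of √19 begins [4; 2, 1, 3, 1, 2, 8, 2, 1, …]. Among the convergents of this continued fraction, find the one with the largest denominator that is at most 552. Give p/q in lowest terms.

List convergents until the denominator exceeds the bound:
a_0 = 4: 4/1  (≤ bound)
a_1 = 2: 9/2  (≤ bound)
a_2 = 1: 13/3  (≤ bound)
a_3 = 3: 48/11  (≤ bound)
a_4 = 1: 61/14  (≤ bound)
a_5 = 2: 170/39  (≤ bound)
a_6 = 8: 1421/326  (≤ bound)
a_7 = 2: 3012/691  (> 552, stop)

1421/326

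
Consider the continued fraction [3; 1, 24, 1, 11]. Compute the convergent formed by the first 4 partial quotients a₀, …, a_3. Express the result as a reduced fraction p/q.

103/26

Use the convergent recurrence hₖ = aₖ·hₖ₋₁ + hₖ₋₂ (and likewise for the denominators kₖ):
a_0 = 3: 3/1
a_1 = 1: 4/1
a_2 = 24: 99/25
a_3 = 1: 103/26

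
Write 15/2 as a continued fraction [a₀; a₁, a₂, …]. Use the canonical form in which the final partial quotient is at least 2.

[7; 2]

Run the Euclidean algorithm, recording each quotient:
15 = 7·2 + 1, so a_0 = 7
2 = 2·1 + 0, so a_1 = 2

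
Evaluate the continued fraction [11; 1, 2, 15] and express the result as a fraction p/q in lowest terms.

537/46

Build up convergents one term at a time:
a_0 = 11: 11/1
a_1 = 1: 12/1
a_2 = 2: 35/3
a_3 = 15: 537/46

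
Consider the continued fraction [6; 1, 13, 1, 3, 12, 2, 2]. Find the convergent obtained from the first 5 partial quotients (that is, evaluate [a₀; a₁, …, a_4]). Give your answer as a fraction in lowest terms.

a_0 = 6: 6/1
a_1 = 1: 7/1
a_2 = 13: 97/14
a_3 = 1: 104/15
a_4 = 3: 409/59

409/59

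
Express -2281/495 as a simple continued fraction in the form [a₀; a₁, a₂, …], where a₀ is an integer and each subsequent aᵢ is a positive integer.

[-5; 2, 1, 1, 4, 2, 1, 6]

Apply division with remainder until the remainder is 0:
-2281 ÷ 495 → quotient -5, remainder 194
495 ÷ 194 → quotient 2, remainder 107
194 ÷ 107 → quotient 1, remainder 87
107 ÷ 87 → quotient 1, remainder 20
87 ÷ 20 → quotient 4, remainder 7
20 ÷ 7 → quotient 2, remainder 6
7 ÷ 6 → quotient 1, remainder 1
6 ÷ 1 → quotient 6, remainder 0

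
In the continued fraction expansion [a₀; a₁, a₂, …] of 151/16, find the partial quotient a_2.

Repeatedly divide and take the remainder:
⌊151/16⌋ = 9, remainder 7
⌊16/7⌋ = 2, remainder 2
⌊7/2⌋ = 3, remainder 1

3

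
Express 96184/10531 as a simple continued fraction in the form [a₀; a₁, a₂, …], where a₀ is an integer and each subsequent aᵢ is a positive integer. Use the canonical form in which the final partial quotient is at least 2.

[9; 7, 2, 53, 1, 1, 6]

Repeatedly divide and take the remainder:
⌊96184/10531⌋ = 9, remainder 1405
⌊10531/1405⌋ = 7, remainder 696
⌊1405/696⌋ = 2, remainder 13
⌊696/13⌋ = 53, remainder 7
⌊13/7⌋ = 1, remainder 6
⌊7/6⌋ = 1, remainder 1
⌊6/1⌋ = 6, remainder 0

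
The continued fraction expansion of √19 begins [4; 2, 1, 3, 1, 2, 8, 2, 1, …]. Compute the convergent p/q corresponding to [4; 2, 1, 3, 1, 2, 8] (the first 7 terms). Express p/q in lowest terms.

1421/326

Starting at the tail and folding back:
Start with 8.
2 + 1/(8/1) = 2 + 1/8 = 17/8
1 + 1/(17/8) = 1 + 8/17 = 25/17
3 + 1/(25/17) = 3 + 17/25 = 92/25
1 + 1/(92/25) = 1 + 25/92 = 117/92
2 + 1/(117/92) = 2 + 92/117 = 326/117
4 + 1/(326/117) = 4 + 117/326 = 1421/326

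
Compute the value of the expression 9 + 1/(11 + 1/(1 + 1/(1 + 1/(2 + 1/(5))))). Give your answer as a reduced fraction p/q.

2844/313

Compute successive convergents:
a_0 = 9: 9/1
a_1 = 11: 100/11
a_2 = 1: 109/12
a_3 = 1: 209/23
a_4 = 2: 527/58
a_5 = 5: 2844/313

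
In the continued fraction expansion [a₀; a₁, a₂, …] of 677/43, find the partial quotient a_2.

Apply division with remainder until the remainder is 0:
677 ÷ 43 → quotient 15, remainder 32
43 ÷ 32 → quotient 1, remainder 11
32 ÷ 11 → quotient 2, remainder 10

2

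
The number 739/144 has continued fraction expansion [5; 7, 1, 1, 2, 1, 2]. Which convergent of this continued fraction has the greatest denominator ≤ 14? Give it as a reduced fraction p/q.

a_0 = 5: 5/1  (≤ bound)
a_1 = 7: 36/7  (≤ bound)
a_2 = 1: 41/8  (≤ bound)
a_3 = 1: 77/15  (> 14, stop)

41/8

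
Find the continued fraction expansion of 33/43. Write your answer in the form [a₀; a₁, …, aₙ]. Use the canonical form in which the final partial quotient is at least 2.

Repeatedly divide and take the remainder:
⌊33/43⌋ = 0, remainder 33
⌊43/33⌋ = 1, remainder 10
⌊33/10⌋ = 3, remainder 3
⌊10/3⌋ = 3, remainder 1
⌊3/1⌋ = 3, remainder 0

[0; 1, 3, 3, 3]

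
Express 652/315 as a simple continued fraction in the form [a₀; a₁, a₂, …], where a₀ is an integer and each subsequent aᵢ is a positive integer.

652 = 2·315 + 22, so a_0 = 2
315 = 14·22 + 7, so a_1 = 14
22 = 3·7 + 1, so a_2 = 3
7 = 7·1 + 0, so a_3 = 7

[2; 14, 3, 7]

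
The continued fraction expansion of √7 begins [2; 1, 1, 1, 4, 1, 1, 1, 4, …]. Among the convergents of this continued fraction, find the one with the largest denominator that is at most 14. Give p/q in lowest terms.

37/14

a_0 = 2: 2/1  (≤ bound)
a_1 = 1: 3/1  (≤ bound)
a_2 = 1: 5/2  (≤ bound)
a_3 = 1: 8/3  (≤ bound)
a_4 = 4: 37/14  (≤ bound)
a_5 = 1: 45/17  (> 14, stop)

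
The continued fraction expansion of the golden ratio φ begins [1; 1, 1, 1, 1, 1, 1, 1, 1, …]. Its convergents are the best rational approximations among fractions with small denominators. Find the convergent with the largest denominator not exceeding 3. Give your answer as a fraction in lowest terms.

a_0 = 1: 1/1  (≤ bound)
a_1 = 1: 2/1  (≤ bound)
a_2 = 1: 3/2  (≤ bound)
a_3 = 1: 5/3  (≤ bound)
a_4 = 1: 8/5  (> 3, stop)

5/3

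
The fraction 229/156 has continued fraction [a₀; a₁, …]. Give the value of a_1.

229 = 1·156 + 73, so a_0 = 1
156 = 2·73 + 10, so a_1 = 2

2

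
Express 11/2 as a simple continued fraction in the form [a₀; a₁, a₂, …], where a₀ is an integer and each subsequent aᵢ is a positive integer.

[5; 2]

11 = 5·2 + 1, so a_0 = 5
2 = 2·1 + 0, so a_1 = 2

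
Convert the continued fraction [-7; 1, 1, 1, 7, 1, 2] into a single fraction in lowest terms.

Start with 2.
1 + 1/(2/1) = 1 + 1/2 = 3/2
7 + 1/(3/2) = 7 + 2/3 = 23/3
1 + 1/(23/3) = 1 + 3/23 = 26/23
1 + 1/(26/23) = 1 + 23/26 = 49/26
1 + 1/(49/26) = 1 + 26/49 = 75/49
-7 + 1/(75/49) = -7 + 49/75 = -476/75

-476/75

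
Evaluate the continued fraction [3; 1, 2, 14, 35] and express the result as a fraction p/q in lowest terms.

5541/1508

a_0 = 3: 3/1
a_1 = 1: 4/1
a_2 = 2: 11/3
a_3 = 14: 158/43
a_4 = 35: 5541/1508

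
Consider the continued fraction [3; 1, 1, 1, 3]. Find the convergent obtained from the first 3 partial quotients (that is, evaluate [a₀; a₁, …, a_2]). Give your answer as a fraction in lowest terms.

7/2

a_0 = 3: 3/1
a_1 = 1: 4/1
a_2 = 1: 7/2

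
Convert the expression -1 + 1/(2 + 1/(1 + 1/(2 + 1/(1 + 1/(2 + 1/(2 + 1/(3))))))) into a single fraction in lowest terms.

Work from the innermost term outward:
Start with 3.
2 + 1/(3/1) = 2 + 1/3 = 7/3
2 + 1/(7/3) = 2 + 3/7 = 17/7
1 + 1/(17/7) = 1 + 7/17 = 24/17
2 + 1/(24/17) = 2 + 17/24 = 65/24
1 + 1/(65/24) = 1 + 24/65 = 89/65
2 + 1/(89/65) = 2 + 65/89 = 243/89
-1 + 1/(243/89) = -1 + 89/243 = -154/243

-154/243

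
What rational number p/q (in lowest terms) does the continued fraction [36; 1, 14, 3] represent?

1699/46

Build up convergents one term at a time:
a_0 = 36: 36/1
a_1 = 1: 37/1
a_2 = 14: 554/15
a_3 = 3: 1699/46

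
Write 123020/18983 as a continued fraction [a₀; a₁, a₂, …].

Apply division with remainder until the remainder is 0:
123020 ÷ 18983 → quotient 6, remainder 9122
18983 ÷ 9122 → quotient 2, remainder 739
9122 ÷ 739 → quotient 12, remainder 254
739 ÷ 254 → quotient 2, remainder 231
254 ÷ 231 → quotient 1, remainder 23
231 ÷ 23 → quotient 10, remainder 1
23 ÷ 1 → quotient 23, remainder 0

[6; 2, 12, 2, 1, 10, 23]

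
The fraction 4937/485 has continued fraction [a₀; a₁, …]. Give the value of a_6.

5

4937 = 10·485 + 87, so a_0 = 10
485 = 5·87 + 50, so a_1 = 5
87 = 1·50 + 37, so a_2 = 1
50 = 1·37 + 13, so a_3 = 1
37 = 2·13 + 11, so a_4 = 2
13 = 1·11 + 2, so a_5 = 1
11 = 5·2 + 1, so a_6 = 5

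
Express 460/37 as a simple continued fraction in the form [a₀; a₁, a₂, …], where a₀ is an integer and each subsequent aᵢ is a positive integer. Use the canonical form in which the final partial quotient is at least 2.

Apply division with remainder until the remainder is 0:
460 = 12·37 + 16, so a_0 = 12
37 = 2·16 + 5, so a_1 = 2
16 = 3·5 + 1, so a_2 = 3
5 = 5·1 + 0, so a_3 = 5

[12; 2, 3, 5]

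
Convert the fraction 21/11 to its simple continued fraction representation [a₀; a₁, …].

21 ÷ 11 → quotient 1, remainder 10
11 ÷ 10 → quotient 1, remainder 1
10 ÷ 1 → quotient 10, remainder 0

[1; 1, 10]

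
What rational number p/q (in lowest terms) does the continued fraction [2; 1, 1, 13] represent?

68/27

Start with 13.
1 + 1/(13/1) = 1 + 1/13 = 14/13
1 + 1/(14/13) = 1 + 13/14 = 27/14
2 + 1/(27/14) = 2 + 14/27 = 68/27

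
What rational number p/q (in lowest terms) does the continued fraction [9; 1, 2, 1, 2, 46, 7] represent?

Start with 7.
46 + 1/(7/1) = 46 + 1/7 = 323/7
2 + 1/(323/7) = 2 + 7/323 = 653/323
1 + 1/(653/323) = 1 + 323/653 = 976/653
2 + 1/(976/653) = 2 + 653/976 = 2605/976
1 + 1/(2605/976) = 1 + 976/2605 = 3581/2605
9 + 1/(3581/2605) = 9 + 2605/3581 = 34834/3581

34834/3581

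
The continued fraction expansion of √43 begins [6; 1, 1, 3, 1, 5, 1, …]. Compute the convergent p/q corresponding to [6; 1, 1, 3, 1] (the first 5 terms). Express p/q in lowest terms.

Start with 1.
3 + 1/(1/1) = 3 + 1/1 = 4/1
1 + 1/(4/1) = 1 + 1/4 = 5/4
1 + 1/(5/4) = 1 + 4/5 = 9/5
6 + 1/(9/5) = 6 + 5/9 = 59/9

59/9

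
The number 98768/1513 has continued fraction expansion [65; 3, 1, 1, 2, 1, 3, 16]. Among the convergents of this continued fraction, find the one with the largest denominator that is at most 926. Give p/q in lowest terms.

6071/93

List convergents until the denominator exceeds the bound:
a_0 = 65: 65/1  (≤ bound)
a_1 = 3: 196/3  (≤ bound)
a_2 = 1: 261/4  (≤ bound)
a_3 = 1: 457/7  (≤ bound)
a_4 = 2: 1175/18  (≤ bound)
a_5 = 1: 1632/25  (≤ bound)
a_6 = 3: 6071/93  (≤ bound)
a_7 = 16: 98768/1513  (> 926, stop)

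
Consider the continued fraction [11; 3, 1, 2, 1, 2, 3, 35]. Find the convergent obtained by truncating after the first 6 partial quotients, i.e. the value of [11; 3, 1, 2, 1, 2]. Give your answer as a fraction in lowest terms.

Starting at the tail and folding back:
Start with 2.
1 + 1/(2/1) = 1 + 1/2 = 3/2
2 + 1/(3/2) = 2 + 2/3 = 8/3
1 + 1/(8/3) = 1 + 3/8 = 11/8
3 + 1/(11/8) = 3 + 8/11 = 41/11
11 + 1/(41/11) = 11 + 11/41 = 462/41

462/41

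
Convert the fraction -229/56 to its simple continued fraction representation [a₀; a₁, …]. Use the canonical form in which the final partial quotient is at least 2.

[-5; 1, 10, 5]

Run the Euclidean algorithm, recording each quotient:
-229 ÷ 56 → quotient -5, remainder 51
56 ÷ 51 → quotient 1, remainder 5
51 ÷ 5 → quotient 10, remainder 1
5 ÷ 1 → quotient 5, remainder 0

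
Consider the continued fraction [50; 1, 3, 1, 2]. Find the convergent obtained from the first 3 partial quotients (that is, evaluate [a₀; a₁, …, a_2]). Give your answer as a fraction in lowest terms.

203/4

a_0 = 50: 50/1
a_1 = 1: 51/1
a_2 = 3: 203/4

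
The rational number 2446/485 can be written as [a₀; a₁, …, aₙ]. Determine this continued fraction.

[5; 23, 10, 2]

2446 = 5·485 + 21, so a_0 = 5
485 = 23·21 + 2, so a_1 = 23
21 = 10·2 + 1, so a_2 = 10
2 = 2·1 + 0, so a_3 = 2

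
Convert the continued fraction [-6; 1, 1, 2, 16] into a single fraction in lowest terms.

-443/82

a_0 = -6: -6/1
a_1 = 1: -5/1
a_2 = 1: -11/2
a_3 = 2: -27/5
a_4 = 16: -443/82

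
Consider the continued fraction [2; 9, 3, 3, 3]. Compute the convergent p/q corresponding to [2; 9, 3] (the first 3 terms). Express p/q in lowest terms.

Start with 3.
9 + 1/(3/1) = 9 + 1/3 = 28/3
2 + 1/(28/3) = 2 + 3/28 = 59/28

59/28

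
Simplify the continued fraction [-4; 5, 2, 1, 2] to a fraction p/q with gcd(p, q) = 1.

a_0 = -4: -4/1
a_1 = 5: -19/5
a_2 = 2: -42/11
a_3 = 1: -61/16
a_4 = 2: -164/43

-164/43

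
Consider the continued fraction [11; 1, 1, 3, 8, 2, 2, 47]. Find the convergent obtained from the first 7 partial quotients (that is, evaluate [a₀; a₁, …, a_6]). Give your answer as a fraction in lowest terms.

Start with 2.
2 + 1/(2/1) = 2 + 1/2 = 5/2
8 + 1/(5/2) = 8 + 2/5 = 42/5
3 + 1/(42/5) = 3 + 5/42 = 131/42
1 + 1/(131/42) = 1 + 42/131 = 173/131
1 + 1/(173/131) = 1 + 131/173 = 304/173
11 + 1/(304/173) = 11 + 173/304 = 3517/304

3517/304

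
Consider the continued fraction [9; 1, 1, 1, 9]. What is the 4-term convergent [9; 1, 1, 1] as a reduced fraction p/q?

29/3

Start with 1.
1 + 1/(1/1) = 1 + 1/1 = 2/1
1 + 1/(2/1) = 1 + 1/2 = 3/2
9 + 1/(3/2) = 9 + 2/3 = 29/3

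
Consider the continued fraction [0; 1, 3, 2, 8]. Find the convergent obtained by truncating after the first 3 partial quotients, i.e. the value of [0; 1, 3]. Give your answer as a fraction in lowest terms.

3/4

Start with 3.
1 + 1/(3/1) = 1 + 1/3 = 4/3
0 + 1/(4/3) = 0 + 3/4 = 3/4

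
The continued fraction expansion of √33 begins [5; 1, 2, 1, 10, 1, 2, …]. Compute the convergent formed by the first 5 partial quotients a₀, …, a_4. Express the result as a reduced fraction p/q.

a_0 = 5: 5/1
a_1 = 1: 6/1
a_2 = 2: 17/3
a_3 = 1: 23/4
a_4 = 10: 247/43

247/43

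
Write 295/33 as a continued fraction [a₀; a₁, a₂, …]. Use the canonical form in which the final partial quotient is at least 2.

295 ÷ 33 → quotient 8, remainder 31
33 ÷ 31 → quotient 1, remainder 2
31 ÷ 2 → quotient 15, remainder 1
2 ÷ 1 → quotient 2, remainder 0

[8; 1, 15, 2]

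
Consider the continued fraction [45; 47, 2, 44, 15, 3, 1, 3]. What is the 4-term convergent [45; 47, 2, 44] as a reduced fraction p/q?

a_0 = 45: 45/1
a_1 = 47: 2116/47
a_2 = 2: 4277/95
a_3 = 44: 190304/4227

190304/4227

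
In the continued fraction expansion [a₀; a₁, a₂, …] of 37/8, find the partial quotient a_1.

37 ÷ 8 → quotient 4, remainder 5
8 ÷ 5 → quotient 1, remainder 3

1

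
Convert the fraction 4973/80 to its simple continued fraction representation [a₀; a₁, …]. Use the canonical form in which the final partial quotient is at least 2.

⌊4973/80⌋ = 62, remainder 13
⌊80/13⌋ = 6, remainder 2
⌊13/2⌋ = 6, remainder 1
⌊2/1⌋ = 2, remainder 0

[62; 6, 6, 2]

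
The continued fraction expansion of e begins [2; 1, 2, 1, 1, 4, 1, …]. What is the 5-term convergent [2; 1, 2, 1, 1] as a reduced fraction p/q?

19/7

a_0 = 2: 2/1
a_1 = 1: 3/1
a_2 = 2: 8/3
a_3 = 1: 11/4
a_4 = 1: 19/7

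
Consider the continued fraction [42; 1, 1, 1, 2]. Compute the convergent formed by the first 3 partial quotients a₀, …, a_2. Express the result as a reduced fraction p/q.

85/2

a_0 = 42: 42/1
a_1 = 1: 43/1
a_2 = 1: 85/2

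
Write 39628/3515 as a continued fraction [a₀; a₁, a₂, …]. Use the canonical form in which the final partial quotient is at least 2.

39628 = 11·3515 + 963, so a_0 = 11
3515 = 3·963 + 626, so a_1 = 3
963 = 1·626 + 337, so a_2 = 1
626 = 1·337 + 289, so a_3 = 1
337 = 1·289 + 48, so a_4 = 1
289 = 6·48 + 1, so a_5 = 6
48 = 48·1 + 0, so a_6 = 48

[11; 3, 1, 1, 1, 6, 48]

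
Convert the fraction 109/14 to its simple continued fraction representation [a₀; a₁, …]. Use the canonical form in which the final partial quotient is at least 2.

⌊109/14⌋ = 7, remainder 11
⌊14/11⌋ = 1, remainder 3
⌊11/3⌋ = 3, remainder 2
⌊3/2⌋ = 1, remainder 1
⌊2/1⌋ = 2, remainder 0

[7; 1, 3, 1, 2]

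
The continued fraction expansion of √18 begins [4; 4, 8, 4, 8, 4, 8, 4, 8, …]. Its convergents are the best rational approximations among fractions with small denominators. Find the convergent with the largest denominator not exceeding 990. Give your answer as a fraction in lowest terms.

a_0 = 4: 4/1  (≤ bound)
a_1 = 4: 17/4  (≤ bound)
a_2 = 8: 140/33  (≤ bound)
a_3 = 4: 577/136  (≤ bound)
a_4 = 8: 4756/1121  (> 990, stop)

577/136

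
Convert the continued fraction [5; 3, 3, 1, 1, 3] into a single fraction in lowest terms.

Start with 3.
1 + 1/(3/1) = 1 + 1/3 = 4/3
1 + 1/(4/3) = 1 + 3/4 = 7/4
3 + 1/(7/4) = 3 + 4/7 = 25/7
3 + 1/(25/7) = 3 + 7/25 = 82/25
5 + 1/(82/25) = 5 + 25/82 = 435/82

435/82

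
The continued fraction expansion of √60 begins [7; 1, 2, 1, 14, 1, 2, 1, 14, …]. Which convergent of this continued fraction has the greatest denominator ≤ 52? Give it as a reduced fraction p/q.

31/4

a_0 = 7: 7/1  (≤ bound)
a_1 = 1: 8/1  (≤ bound)
a_2 = 2: 23/3  (≤ bound)
a_3 = 1: 31/4  (≤ bound)
a_4 = 14: 457/59  (> 52, stop)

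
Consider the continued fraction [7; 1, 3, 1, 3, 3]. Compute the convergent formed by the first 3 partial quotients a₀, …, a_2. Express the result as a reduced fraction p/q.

a_0 = 7: 7/1
a_1 = 1: 8/1
a_2 = 3: 31/4

31/4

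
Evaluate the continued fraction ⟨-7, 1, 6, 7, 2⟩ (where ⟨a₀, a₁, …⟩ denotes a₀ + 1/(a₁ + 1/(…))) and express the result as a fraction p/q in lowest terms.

-657/107

a_0 = -7: -7/1
a_1 = 1: -6/1
a_2 = 6: -43/7
a_3 = 7: -307/50
a_4 = 2: -657/107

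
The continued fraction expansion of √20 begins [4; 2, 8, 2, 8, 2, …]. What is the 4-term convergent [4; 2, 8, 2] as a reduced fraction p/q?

161/36

Compute successive convergents:
a_0 = 4: 4/1
a_1 = 2: 9/2
a_2 = 8: 76/17
a_3 = 2: 161/36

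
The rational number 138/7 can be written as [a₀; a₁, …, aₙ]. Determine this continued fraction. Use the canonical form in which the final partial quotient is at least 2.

138 = 19·7 + 5, so a_0 = 19
7 = 1·5 + 2, so a_1 = 1
5 = 2·2 + 1, so a_2 = 2
2 = 2·1 + 0, so a_3 = 2

[19; 1, 2, 2]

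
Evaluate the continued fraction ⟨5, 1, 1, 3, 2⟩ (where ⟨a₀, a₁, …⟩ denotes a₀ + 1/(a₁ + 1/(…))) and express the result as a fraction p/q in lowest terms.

89/16

a_0 = 5: 5/1
a_1 = 1: 6/1
a_2 = 1: 11/2
a_3 = 3: 39/7
a_4 = 2: 89/16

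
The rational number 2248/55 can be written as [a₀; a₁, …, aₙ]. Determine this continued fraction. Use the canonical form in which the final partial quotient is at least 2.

[40; 1, 6, 1, 6]

2248 = 40·55 + 48, so a_0 = 40
55 = 1·48 + 7, so a_1 = 1
48 = 6·7 + 6, so a_2 = 6
7 = 1·6 + 1, so a_3 = 1
6 = 6·1 + 0, so a_4 = 6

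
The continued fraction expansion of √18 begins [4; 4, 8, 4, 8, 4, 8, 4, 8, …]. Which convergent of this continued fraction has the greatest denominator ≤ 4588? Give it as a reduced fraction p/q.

4756/1121

List convergents until the denominator exceeds the bound:
a_0 = 4: 4/1  (≤ bound)
a_1 = 4: 17/4  (≤ bound)
a_2 = 8: 140/33  (≤ bound)
a_3 = 4: 577/136  (≤ bound)
a_4 = 8: 4756/1121  (≤ bound)
a_5 = 4: 19601/4620  (> 4588, stop)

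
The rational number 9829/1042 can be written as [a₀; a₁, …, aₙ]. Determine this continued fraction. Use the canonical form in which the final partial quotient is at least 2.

[9; 2, 3, 4, 1, 1, 15]

9829 = 9·1042 + 451, so a_0 = 9
1042 = 2·451 + 140, so a_1 = 2
451 = 3·140 + 31, so a_2 = 3
140 = 4·31 + 16, so a_3 = 4
31 = 1·16 + 15, so a_4 = 1
16 = 1·15 + 1, so a_5 = 1
15 = 15·1 + 0, so a_6 = 15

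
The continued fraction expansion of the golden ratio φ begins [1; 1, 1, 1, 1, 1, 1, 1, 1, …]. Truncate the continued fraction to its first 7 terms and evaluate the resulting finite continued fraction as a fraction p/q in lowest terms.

Start with 1.
1 + 1/(1/1) = 1 + 1/1 = 2/1
1 + 1/(2/1) = 1 + 1/2 = 3/2
1 + 1/(3/2) = 1 + 2/3 = 5/3
1 + 1/(5/3) = 1 + 3/5 = 8/5
1 + 1/(8/5) = 1 + 5/8 = 13/8
1 + 1/(13/8) = 1 + 8/13 = 21/13

21/13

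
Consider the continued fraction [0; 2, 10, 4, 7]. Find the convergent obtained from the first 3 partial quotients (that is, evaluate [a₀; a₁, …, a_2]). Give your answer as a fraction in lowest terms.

10/21

Start with 10.
2 + 1/(10/1) = 2 + 1/10 = 21/10
0 + 1/(21/10) = 0 + 10/21 = 10/21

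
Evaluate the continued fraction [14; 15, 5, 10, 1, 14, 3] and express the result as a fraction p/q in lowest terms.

a_0 = 14: 14/1
a_1 = 15: 211/15
a_2 = 5: 1069/76
a_3 = 10: 10901/775
a_4 = 1: 11970/851
a_5 = 14: 178481/12689
a_6 = 3: 547413/38918

547413/38918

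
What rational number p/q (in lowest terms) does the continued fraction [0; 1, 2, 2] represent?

5/7

a_0 = 0: 0/1
a_1 = 1: 1/1
a_2 = 2: 2/3
a_3 = 2: 5/7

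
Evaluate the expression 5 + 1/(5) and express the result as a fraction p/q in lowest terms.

26/5

Start with 5.
5 + 1/(5/1) = 5 + 1/5 = 26/5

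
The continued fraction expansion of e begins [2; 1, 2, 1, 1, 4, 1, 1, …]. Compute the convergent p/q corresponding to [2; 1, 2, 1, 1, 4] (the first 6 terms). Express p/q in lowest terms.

87/32

Collapse the nested fraction from the inside out:
Start with 4.
1 + 1/(4/1) = 1 + 1/4 = 5/4
1 + 1/(5/4) = 1 + 4/5 = 9/5
2 + 1/(9/5) = 2 + 5/9 = 23/9
1 + 1/(23/9) = 1 + 9/23 = 32/23
2 + 1/(32/23) = 2 + 23/32 = 87/32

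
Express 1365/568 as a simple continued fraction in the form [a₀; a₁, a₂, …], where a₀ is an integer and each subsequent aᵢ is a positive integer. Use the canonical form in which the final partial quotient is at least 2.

⌊1365/568⌋ = 2, remainder 229
⌊568/229⌋ = 2, remainder 110
⌊229/110⌋ = 2, remainder 9
⌊110/9⌋ = 12, remainder 2
⌊9/2⌋ = 4, remainder 1
⌊2/1⌋ = 2, remainder 0

[2; 2, 2, 12, 4, 2]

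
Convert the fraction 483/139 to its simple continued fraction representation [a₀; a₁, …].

Repeatedly divide and take the remainder:
483 = 3·139 + 66, so a_0 = 3
139 = 2·66 + 7, so a_1 = 2
66 = 9·7 + 3, so a_2 = 9
7 = 2·3 + 1, so a_3 = 2
3 = 3·1 + 0, so a_4 = 3

[3; 2, 9, 2, 3]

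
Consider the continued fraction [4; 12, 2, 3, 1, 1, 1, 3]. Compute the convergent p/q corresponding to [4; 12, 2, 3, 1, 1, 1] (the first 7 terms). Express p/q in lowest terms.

1269/311

Start with 1.
1 + 1/(1/1) = 1 + 1/1 = 2/1
1 + 1/(2/1) = 1 + 1/2 = 3/2
3 + 1/(3/2) = 3 + 2/3 = 11/3
2 + 1/(11/3) = 2 + 3/11 = 25/11
12 + 1/(25/11) = 12 + 11/25 = 311/25
4 + 1/(311/25) = 4 + 25/311 = 1269/311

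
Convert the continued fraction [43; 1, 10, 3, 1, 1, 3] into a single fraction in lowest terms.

12383/282

a_0 = 43: 43/1
a_1 = 1: 44/1
a_2 = 10: 483/11
a_3 = 3: 1493/34
a_4 = 1: 1976/45
a_5 = 1: 3469/79
a_6 = 3: 12383/282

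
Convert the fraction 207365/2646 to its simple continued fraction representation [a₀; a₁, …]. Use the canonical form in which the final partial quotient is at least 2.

⌊207365/2646⌋ = 78, remainder 977
⌊2646/977⌋ = 2, remainder 692
⌊977/692⌋ = 1, remainder 285
⌊692/285⌋ = 2, remainder 122
⌊285/122⌋ = 2, remainder 41
⌊122/41⌋ = 2, remainder 40
⌊41/40⌋ = 1, remainder 1
⌊40/1⌋ = 40, remainder 0

[78; 2, 1, 2, 2, 2, 1, 40]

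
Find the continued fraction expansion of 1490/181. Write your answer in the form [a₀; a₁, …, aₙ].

Run the Euclidean algorithm, recording each quotient:
⌊1490/181⌋ = 8, remainder 42
⌊181/42⌋ = 4, remainder 13
⌊42/13⌋ = 3, remainder 3
⌊13/3⌋ = 4, remainder 1
⌊3/1⌋ = 3, remainder 0

[8; 4, 3, 4, 3]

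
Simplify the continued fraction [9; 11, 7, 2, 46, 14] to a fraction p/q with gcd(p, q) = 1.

989036/108807

Build up convergents one term at a time:
a_0 = 9: 9/1
a_1 = 11: 100/11
a_2 = 7: 709/78
a_3 = 2: 1518/167
a_4 = 46: 70537/7760
a_5 = 14: 989036/108807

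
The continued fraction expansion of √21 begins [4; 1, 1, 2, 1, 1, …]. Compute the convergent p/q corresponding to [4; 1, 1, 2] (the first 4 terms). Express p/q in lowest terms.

23/5

a_0 = 4: 4/1
a_1 = 1: 5/1
a_2 = 1: 9/2
a_3 = 2: 23/5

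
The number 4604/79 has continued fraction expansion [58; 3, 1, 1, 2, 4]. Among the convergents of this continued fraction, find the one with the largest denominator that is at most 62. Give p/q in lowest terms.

List convergents until the denominator exceeds the bound:
a_0 = 58: 58/1  (≤ bound)
a_1 = 3: 175/3  (≤ bound)
a_2 = 1: 233/4  (≤ bound)
a_3 = 1: 408/7  (≤ bound)
a_4 = 2: 1049/18  (≤ bound)
a_5 = 4: 4604/79  (> 62, stop)

1049/18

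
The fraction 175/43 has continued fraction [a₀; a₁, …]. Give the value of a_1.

14

175 ÷ 43 → quotient 4, remainder 3
43 ÷ 3 → quotient 14, remainder 1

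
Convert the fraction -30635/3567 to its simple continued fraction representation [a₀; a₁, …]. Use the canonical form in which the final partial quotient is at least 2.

[-9; 2, 2, 3, 15, 1, 5, 2]

⌊-30635/3567⌋ = -9, remainder 1468
⌊3567/1468⌋ = 2, remainder 631
⌊1468/631⌋ = 2, remainder 206
⌊631/206⌋ = 3, remainder 13
⌊206/13⌋ = 15, remainder 11
⌊13/11⌋ = 1, remainder 2
⌊11/2⌋ = 5, remainder 1
⌊2/1⌋ = 2, remainder 0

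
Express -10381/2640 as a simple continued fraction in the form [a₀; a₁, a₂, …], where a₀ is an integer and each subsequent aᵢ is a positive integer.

⌊-10381/2640⌋ = -4, remainder 179
⌊2640/179⌋ = 14, remainder 134
⌊179/134⌋ = 1, remainder 45
⌊134/45⌋ = 2, remainder 44
⌊45/44⌋ = 1, remainder 1
⌊44/1⌋ = 44, remainder 0

[-4; 14, 1, 2, 1, 44]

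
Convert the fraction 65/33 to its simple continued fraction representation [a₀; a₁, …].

[1; 1, 32]

⌊65/33⌋ = 1, remainder 32
⌊33/32⌋ = 1, remainder 1
⌊32/1⌋ = 32, remainder 0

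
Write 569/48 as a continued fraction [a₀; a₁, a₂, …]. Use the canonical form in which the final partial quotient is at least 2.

[11; 1, 5, 1, 6]

569 = 11·48 + 41, so a_0 = 11
48 = 1·41 + 7, so a_1 = 1
41 = 5·7 + 6, so a_2 = 5
7 = 1·6 + 1, so a_3 = 1
6 = 6·1 + 0, so a_4 = 6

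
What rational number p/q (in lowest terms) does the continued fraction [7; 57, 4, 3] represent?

5221/744

Use the convergent recurrence hₖ = aₖ·hₖ₋₁ + hₖ₋₂ (and likewise for the denominators kₖ):
a_0 = 7: 7/1
a_1 = 57: 400/57
a_2 = 4: 1607/229
a_3 = 3: 5221/744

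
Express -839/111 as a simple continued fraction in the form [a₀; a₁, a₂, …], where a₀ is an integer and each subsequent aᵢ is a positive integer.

Run the Euclidean algorithm, recording each quotient:
-839 = -8·111 + 49, so a_0 = -8
111 = 2·49 + 13, so a_1 = 2
49 = 3·13 + 10, so a_2 = 3
13 = 1·10 + 3, so a_3 = 1
10 = 3·3 + 1, so a_4 = 3
3 = 3·1 + 0, so a_5 = 3

[-8; 2, 3, 1, 3, 3]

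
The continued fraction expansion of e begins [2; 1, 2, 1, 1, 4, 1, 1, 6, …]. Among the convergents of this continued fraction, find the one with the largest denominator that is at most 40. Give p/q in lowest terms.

106/39

a_0 = 2: 2/1  (≤ bound)
a_1 = 1: 3/1  (≤ bound)
a_2 = 2: 8/3  (≤ bound)
a_3 = 1: 11/4  (≤ bound)
a_4 = 1: 19/7  (≤ bound)
a_5 = 4: 87/32  (≤ bound)
a_6 = 1: 106/39  (≤ bound)
a_7 = 1: 193/71  (> 40, stop)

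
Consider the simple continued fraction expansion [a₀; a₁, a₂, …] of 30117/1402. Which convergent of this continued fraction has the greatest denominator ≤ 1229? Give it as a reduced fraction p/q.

580/27

List convergents until the denominator exceeds the bound:
a_0 = 21: 21/1  (≤ bound)
a_1 = 2: 43/2  (≤ bound)
a_2 = 12: 537/25  (≤ bound)
a_3 = 1: 580/27  (≤ bound)
a_4 = 51: 30117/1402  (> 1229, stop)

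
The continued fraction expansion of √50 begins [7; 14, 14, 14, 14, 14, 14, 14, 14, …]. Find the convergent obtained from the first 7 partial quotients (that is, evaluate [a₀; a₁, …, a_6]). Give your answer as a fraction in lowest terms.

54608393/7722793

Start with 14.
14 + 1/(14/1) = 14 + 1/14 = 197/14
14 + 1/(197/14) = 14 + 14/197 = 2772/197
14 + 1/(2772/197) = 14 + 197/2772 = 39005/2772
14 + 1/(39005/2772) = 14 + 2772/39005 = 548842/39005
14 + 1/(548842/39005) = 14 + 39005/548842 = 7722793/548842
7 + 1/(7722793/548842) = 7 + 548842/7722793 = 54608393/7722793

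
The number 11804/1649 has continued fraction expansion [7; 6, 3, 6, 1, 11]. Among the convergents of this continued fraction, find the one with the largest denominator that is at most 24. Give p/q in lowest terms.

136/19

List convergents until the denominator exceeds the bound:
a_0 = 7: 7/1  (≤ bound)
a_1 = 6: 43/6  (≤ bound)
a_2 = 3: 136/19  (≤ bound)
a_3 = 6: 859/120  (> 24, stop)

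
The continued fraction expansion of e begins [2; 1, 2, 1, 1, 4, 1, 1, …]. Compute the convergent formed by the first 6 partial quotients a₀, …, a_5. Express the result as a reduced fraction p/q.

87/32

Work from the innermost term outward:
Start with 4.
1 + 1/(4/1) = 1 + 1/4 = 5/4
1 + 1/(5/4) = 1 + 4/5 = 9/5
2 + 1/(9/5) = 2 + 5/9 = 23/9
1 + 1/(23/9) = 1 + 9/23 = 32/23
2 + 1/(32/23) = 2 + 23/32 = 87/32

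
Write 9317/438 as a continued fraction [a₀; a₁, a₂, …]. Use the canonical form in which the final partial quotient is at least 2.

9317 = 21·438 + 119, so a_0 = 21
438 = 3·119 + 81, so a_1 = 3
119 = 1·81 + 38, so a_2 = 1
81 = 2·38 + 5, so a_3 = 2
38 = 7·5 + 3, so a_4 = 7
5 = 1·3 + 2, so a_5 = 1
3 = 1·2 + 1, so a_6 = 1
2 = 2·1 + 0, so a_7 = 2

[21; 3, 1, 2, 7, 1, 1, 2]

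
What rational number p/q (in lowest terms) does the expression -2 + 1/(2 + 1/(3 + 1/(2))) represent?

-25/16

Compute successive convergents:
a_0 = -2: -2/1
a_1 = 2: -3/2
a_2 = 3: -11/7
a_3 = 2: -25/16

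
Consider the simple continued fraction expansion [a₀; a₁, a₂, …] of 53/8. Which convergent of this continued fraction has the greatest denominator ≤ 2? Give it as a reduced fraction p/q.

List convergents until the denominator exceeds the bound:
a_0 = 6: 6/1  (≤ bound)
a_1 = 1: 7/1  (≤ bound)
a_2 = 1: 13/2  (≤ bound)
a_3 = 1: 20/3  (> 2, stop)

13/2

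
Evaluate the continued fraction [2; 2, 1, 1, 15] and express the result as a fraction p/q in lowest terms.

Starting at the tail and folding back:
Start with 15.
1 + 1/(15/1) = 1 + 1/15 = 16/15
1 + 1/(16/15) = 1 + 15/16 = 31/16
2 + 1/(31/16) = 2 + 16/31 = 78/31
2 + 1/(78/31) = 2 + 31/78 = 187/78

187/78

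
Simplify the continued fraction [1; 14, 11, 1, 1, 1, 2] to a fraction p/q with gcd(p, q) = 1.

Start with 2.
1 + 1/(2/1) = 1 + 1/2 = 3/2
1 + 1/(3/2) = 1 + 2/3 = 5/3
1 + 1/(5/3) = 1 + 3/5 = 8/5
11 + 1/(8/5) = 11 + 5/8 = 93/8
14 + 1/(93/8) = 14 + 8/93 = 1310/93
1 + 1/(1310/93) = 1 + 93/1310 = 1403/1310

1403/1310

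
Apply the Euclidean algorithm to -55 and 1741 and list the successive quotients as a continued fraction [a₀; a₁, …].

⌊-55/1741⌋ = -1, remainder 1686
⌊1741/1686⌋ = 1, remainder 55
⌊1686/55⌋ = 30, remainder 36
⌊55/36⌋ = 1, remainder 19
⌊36/19⌋ = 1, remainder 17
⌊19/17⌋ = 1, remainder 2
⌊17/2⌋ = 8, remainder 1
⌊2/1⌋ = 2, remainder 0

[-1; 1, 30, 1, 1, 1, 8, 2]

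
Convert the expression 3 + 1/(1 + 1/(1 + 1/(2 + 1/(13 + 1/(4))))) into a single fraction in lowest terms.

Work from the innermost term outward:
Start with 4.
13 + 1/(4/1) = 13 + 1/4 = 53/4
2 + 1/(53/4) = 2 + 4/53 = 110/53
1 + 1/(110/53) = 1 + 53/110 = 163/110
1 + 1/(163/110) = 1 + 110/163 = 273/163
3 + 1/(273/163) = 3 + 163/273 = 982/273

982/273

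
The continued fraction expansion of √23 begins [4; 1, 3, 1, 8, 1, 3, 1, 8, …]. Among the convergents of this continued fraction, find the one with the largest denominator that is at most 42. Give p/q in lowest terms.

a_0 = 4: 4/1  (≤ bound)
a_1 = 1: 5/1  (≤ bound)
a_2 = 3: 19/4  (≤ bound)
a_3 = 1: 24/5  (≤ bound)
a_4 = 8: 211/44  (> 42, stop)

24/5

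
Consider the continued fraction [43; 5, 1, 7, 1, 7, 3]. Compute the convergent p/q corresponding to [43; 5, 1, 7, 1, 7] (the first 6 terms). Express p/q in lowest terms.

18045/418

Start with 7.
1 + 1/(7/1) = 1 + 1/7 = 8/7
7 + 1/(8/7) = 7 + 7/8 = 63/8
1 + 1/(63/8) = 1 + 8/63 = 71/63
5 + 1/(71/63) = 5 + 63/71 = 418/71
43 + 1/(418/71) = 43 + 71/418 = 18045/418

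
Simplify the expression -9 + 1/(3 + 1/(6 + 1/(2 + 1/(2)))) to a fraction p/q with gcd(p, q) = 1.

Compute successive convergents:
a_0 = -9: -9/1
a_1 = 3: -26/3
a_2 = 6: -165/19
a_3 = 2: -356/41
a_4 = 2: -877/101

-877/101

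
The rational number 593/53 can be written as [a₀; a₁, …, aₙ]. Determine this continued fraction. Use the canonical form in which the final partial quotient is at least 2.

Apply division with remainder until the remainder is 0:
⌊593/53⌋ = 11, remainder 10
⌊53/10⌋ = 5, remainder 3
⌊10/3⌋ = 3, remainder 1
⌊3/1⌋ = 3, remainder 0

[11; 5, 3, 3]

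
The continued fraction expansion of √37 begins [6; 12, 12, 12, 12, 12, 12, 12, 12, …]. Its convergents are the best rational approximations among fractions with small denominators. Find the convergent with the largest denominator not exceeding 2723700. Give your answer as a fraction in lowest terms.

1555849/255780

List convergents until the denominator exceeds the bound:
a_0 = 6: 6/1  (≤ bound)
a_1 = 12: 73/12  (≤ bound)
a_2 = 12: 882/145  (≤ bound)
a_3 = 12: 10657/1752  (≤ bound)
a_4 = 12: 128766/21169  (≤ bound)
a_5 = 12: 1555849/255780  (≤ bound)
a_6 = 12: 18798954/3090529  (> 2723700, stop)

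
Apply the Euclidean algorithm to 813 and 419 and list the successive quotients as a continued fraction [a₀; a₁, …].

Apply division with remainder until the remainder is 0:
813 = 1·419 + 394, so a_0 = 1
419 = 1·394 + 25, so a_1 = 1
394 = 15·25 + 19, so a_2 = 15
25 = 1·19 + 6, so a_3 = 1
19 = 3·6 + 1, so a_4 = 3
6 = 6·1 + 0, so a_5 = 6

[1; 1, 15, 1, 3, 6]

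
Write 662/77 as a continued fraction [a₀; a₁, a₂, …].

Apply division with remainder until the remainder is 0:
⌊662/77⌋ = 8, remainder 46
⌊77/46⌋ = 1, remainder 31
⌊46/31⌋ = 1, remainder 15
⌊31/15⌋ = 2, remainder 1
⌊15/1⌋ = 15, remainder 0

[8; 1, 1, 2, 15]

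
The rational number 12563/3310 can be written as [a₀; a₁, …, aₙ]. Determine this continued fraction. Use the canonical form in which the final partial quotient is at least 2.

⌊12563/3310⌋ = 3, remainder 2633
⌊3310/2633⌋ = 1, remainder 677
⌊2633/677⌋ = 3, remainder 602
⌊677/602⌋ = 1, remainder 75
⌊602/75⌋ = 8, remainder 2
⌊75/2⌋ = 37, remainder 1
⌊2/1⌋ = 2, remainder 0

[3; 1, 3, 1, 8, 37, 2]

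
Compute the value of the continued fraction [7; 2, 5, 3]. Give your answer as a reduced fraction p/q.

Start with 3.
5 + 1/(3/1) = 5 + 1/3 = 16/3
2 + 1/(16/3) = 2 + 3/16 = 35/16
7 + 1/(35/16) = 7 + 16/35 = 261/35

261/35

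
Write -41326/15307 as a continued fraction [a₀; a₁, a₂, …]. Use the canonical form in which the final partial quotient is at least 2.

-41326 ÷ 15307 → quotient -3, remainder 4595
15307 ÷ 4595 → quotient 3, remainder 1522
4595 ÷ 1522 → quotient 3, remainder 29
1522 ÷ 29 → quotient 52, remainder 14
29 ÷ 14 → quotient 2, remainder 1
14 ÷ 1 → quotient 14, remainder 0

[-3; 3, 3, 52, 2, 14]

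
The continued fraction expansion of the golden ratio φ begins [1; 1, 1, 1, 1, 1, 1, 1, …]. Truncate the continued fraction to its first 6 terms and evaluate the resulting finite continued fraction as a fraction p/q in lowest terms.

13/8

Collapse the nested fraction from the inside out:
Start with 1.
1 + 1/(1/1) = 1 + 1/1 = 2/1
1 + 1/(2/1) = 1 + 1/2 = 3/2
1 + 1/(3/2) = 1 + 2/3 = 5/3
1 + 1/(5/3) = 1 + 3/5 = 8/5
1 + 1/(8/5) = 1 + 5/8 = 13/8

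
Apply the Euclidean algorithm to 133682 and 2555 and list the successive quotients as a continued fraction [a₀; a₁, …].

⌊133682/2555⌋ = 52, remainder 822
⌊2555/822⌋ = 3, remainder 89
⌊822/89⌋ = 9, remainder 21
⌊89/21⌋ = 4, remainder 5
⌊21/5⌋ = 4, remainder 1
⌊5/1⌋ = 5, remainder 0

[52; 3, 9, 4, 4, 5]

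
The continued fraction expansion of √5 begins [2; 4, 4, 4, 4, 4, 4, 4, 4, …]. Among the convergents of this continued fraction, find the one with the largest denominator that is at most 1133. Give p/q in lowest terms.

a_0 = 2: 2/1  (≤ bound)
a_1 = 4: 9/4  (≤ bound)
a_2 = 4: 38/17  (≤ bound)
a_3 = 4: 161/72  (≤ bound)
a_4 = 4: 682/305  (≤ bound)
a_5 = 4: 2889/1292  (> 1133, stop)

682/305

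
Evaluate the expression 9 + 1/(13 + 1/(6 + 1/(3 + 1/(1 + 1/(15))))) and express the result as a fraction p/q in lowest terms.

a_0 = 9: 9/1
a_1 = 13: 118/13
a_2 = 6: 717/79
a_3 = 3: 2269/250
a_4 = 1: 2986/329
a_5 = 15: 47059/5185

47059/5185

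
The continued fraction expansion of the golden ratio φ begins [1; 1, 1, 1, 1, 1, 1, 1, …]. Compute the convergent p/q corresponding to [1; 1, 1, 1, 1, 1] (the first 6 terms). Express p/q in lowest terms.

13/8

a_0 = 1: 1/1
a_1 = 1: 2/1
a_2 = 1: 3/2
a_3 = 1: 5/3
a_4 = 1: 8/5
a_5 = 1: 13/8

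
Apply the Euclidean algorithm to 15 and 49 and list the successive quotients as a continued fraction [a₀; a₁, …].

[0; 3, 3, 1, 3]

Run the Euclidean algorithm, recording each quotient:
15 ÷ 49 → quotient 0, remainder 15
49 ÷ 15 → quotient 3, remainder 4
15 ÷ 4 → quotient 3, remainder 3
4 ÷ 3 → quotient 1, remainder 1
3 ÷ 1 → quotient 3, remainder 0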